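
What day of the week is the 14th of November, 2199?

Doomsday rule: the anchor day for the 2100s is Sunday. For year 99: 99÷12 = 8 r 3, and 3÷4 = 0, so 8+3+0 = 11.
Sunday + 11 ≡ Thursday — that's 2199's doomsday.
In November the doomsday date is Nov 7.
Nov 14 is 7 days after Nov 7; 7 mod 7 = 0, so Thursday + 0 = Thursday.

Thursday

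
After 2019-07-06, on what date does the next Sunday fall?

Jul 6, 2019 is a Saturday.
From Saturday to the next Sunday is 1 day.
Jul 6, 2019 + 1 = Jul 7, 2019.

July 7, 2019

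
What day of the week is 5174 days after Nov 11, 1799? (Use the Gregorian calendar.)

First find the weekday of Nov 11, 1799. Doomsday rule: the anchor day for the 1700s is Sunday. For year 99: 99÷12 = 8 r 3, and 3÷4 = 0, so 8+3+0 = 11.
Sunday + 11 ≡ Thursday — that's 1799's doomsday.
In November the doomsday date is Nov 7.
Nov 11 is 4 days after Nov 7; 4 mod 7 = 4, so Thursday + 4 = Monday.
5174 mod 7 = 1, so 5174 days after a Monday is Monday + 1 = Tuesday.

Tuesday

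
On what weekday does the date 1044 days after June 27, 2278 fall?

First find the weekday of Jun 27, 2278. Doomsday rule: the anchor day for the 2200s is Friday. For year 78: 78÷12 = 6 r 6, and 6÷4 = 1, so 6+6+1 = 13.
Friday + 13 ≡ Thursday — that's 2278's doomsday.
In June the doomsday date is Jun 6.
Jun 27 is 21 days after Jun 6; 21 mod 7 = 0, so Thursday + 0 = Thursday.
1044 mod 7 = 1, so 1044 days after a Thursday is Thursday + 1 = Friday.

Friday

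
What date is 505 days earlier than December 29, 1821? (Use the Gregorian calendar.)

−365 (one year) → Dec 29, 1820 (140 left).
−29 → Nov 30, 1820 (end of Nov, 30 days; 111 left).
−30 → Oct 31, 1820 (end of Oct, 31 days; 81 left).
−31 → Sep 30, 1820 (end of Sep, 30 days; 50 left).
−30 → Aug 31, 1820 (end of Aug, 31 days; 20 left).
−20 → Aug 11, 1820.

August 11, 1820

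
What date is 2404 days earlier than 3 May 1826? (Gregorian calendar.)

−365 (one year) → May 3, 1825 (2039 left).
−365 (one year) → May 3, 1824 (1674 left).
−366 (one year; includes Feb 29, 1824) → May 3, 1823 (1308 left).
−365 (one year) → May 3, 1822 (943 left).
−365 (one year) → May 3, 1821 (578 left).
−365 (one year) → May 3, 1820 (213 left).
−3 → Apr 30, 1820 (end of Apr, 30 days; 210 left).
−30 → Mar 31, 1820 (end of Mar, 31 days; 180 left).
−31 → Feb 29, 1820 (end of Feb, 29 days; 149 left).
−29 → Jan 31, 1820 (end of Jan, 31 days; 120 left).
−31 → Dec 31, 1819 (end of Dec, 31 days; 89 left).
−31 → Nov 30, 1819 (end of Nov, 30 days; 58 left).
−30 → Oct 31, 1819 (end of Oct, 31 days; 28 left).
−28 → Oct 3, 1819.

October 3, 1819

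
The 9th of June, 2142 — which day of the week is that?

Saturday

Doomsday rule: the anchor day for the 2100s is Sunday. For year 42: 42÷12 = 3 r 6, and 6÷4 = 1, so 3+6+1 = 10.
Sunday + 10 ≡ Wednesday — that's 2142's doomsday.
In June the doomsday date is Jun 6.
Jun 9 is 3 days after Jun 6; 3 mod 7 = 3, so Wednesday + 3 = Saturday.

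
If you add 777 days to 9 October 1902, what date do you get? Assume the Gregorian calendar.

November 24, 1904

+365 (one year) → Oct 9, 1903 (412 left).
+366 (one year; includes Feb 29, 1904) → Oct 9, 1904 (46 left).
Oct has 31 days: +23 → Nov 1, 1904 (23 left).
+23 → Nov 24, 1904.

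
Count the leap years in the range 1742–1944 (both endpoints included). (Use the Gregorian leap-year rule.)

49

Multiples of 4 in [1742,1944]: 51.
Of those, multiples of 100: 2 (not leap unless ÷400).
Multiples of 400: 0.
Leap years = 51 − 2 + 0 = 49.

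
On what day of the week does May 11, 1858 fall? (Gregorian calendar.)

Doomsday rule: the anchor day for the 1800s is Friday. For year 58: 58÷12 = 4 r 10, and 10÷4 = 2, so 4+10+2 = 16.
Friday + 16 ≡ Sunday — that's 1858's doomsday.
In May the doomsday date is May 9.
May 11 is 2 days after May 9; 2 mod 7 = 2, so Sunday + 2 = Tuesday.

Tuesday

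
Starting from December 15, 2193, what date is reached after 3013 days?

March 17, 2202

+365 (one year) → Dec 15, 2194 (2648 left).
+365 (one year) → Dec 15, 2195 (2283 left).
+366 (one year; includes Feb 29, 2196) → Dec 15, 2196 (1917 left).
+365 (one year) → Dec 15, 2197 (1552 left).
+365 (one year) → Dec 15, 2198 (1187 left).
+365 (one year) → Dec 15, 2199 (822 left).
+365 (one year) → Dec 15, 2200 (457 left).
+365 (one year) → Dec 15, 2201 (92 left).
Dec has 31 days: +17 → Jan 1, 2202 (75 left).
Jan has 31 days: +31 → Feb 1, 2202 (44 left).
Feb has 28 days: +28 → Mar 1, 2202 (16 left).
+16 → Mar 17, 2202.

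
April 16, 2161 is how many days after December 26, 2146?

5225

Dec 26, 2146 → Dec 26, 2147: 365 days.
Dec 26, 2147 → Dec 26, 2148: 366 days (Feb 29, 2148 is in that span).
Dec 26, 2148 → Dec 26, 2149: 365 days.
Dec 26, 2149 → Dec 26, 2150: 365 days.
Dec 26, 2150 → Dec 26, 2151: 365 days.
Dec 26, 2151 → Dec 26, 2152: 366 days (Feb 29, 2152 is in that span).
Dec 26, 2152 → Dec 26, 2153: 365 days.
Dec 26, 2153 → Dec 26, 2154: 365 days.
Dec 26, 2154 → Dec 26, 2155: 365 days.
Dec 26, 2155 → Dec 26, 2156: 366 days (Feb 29, 2156 is in that span).
Dec 26, 2156 → Dec 26, 2157: 365 days.
Dec 26, 2157 → Dec 26, 2158: 365 days.
Dec 26, 2158 → Dec 26, 2159: 365 days.
Dec 26, 2159 → Dec 26, 2160: 366 days (Feb 29, 2160 is in that span).
Dec 26, 2160 → Jan 26, 2161: 31 days (December has 31).
Jan 26, 2161 → Feb 26, 2161: 31 days (January has 31).
Feb 26, 2161 → Mar 26, 2161: 28 days (February has 28).
Mar 26, 2161 → Apr 16, 2161: 21 days.
Total: 5225 days.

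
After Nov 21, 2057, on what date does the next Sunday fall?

November 25, 2057

Nov 21, 2057 is a Wednesday.
From Wednesday to the next Sunday is 4 days.
Nov 21, 2057 + 4 = Nov 25, 2057.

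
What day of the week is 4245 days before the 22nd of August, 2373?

Aug 22, 2373 is a Wednesday.
4245 mod 7 = 3, so 4245 days before a Wednesday is Wednesday − 3 = Sunday.

Sunday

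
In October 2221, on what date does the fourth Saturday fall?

October 27, 2221

October 1, 2221 is a Monday.
The first Saturday is therefore October 6 (5 days later).
The fourth Saturday is 6 + 3×7 = October 27.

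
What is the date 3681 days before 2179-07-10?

June 11, 2169

−365 (one year) → Jul 10, 2178 (3316 left).
−365 (one year) → Jul 10, 2177 (2951 left).
−365 (one year) → Jul 10, 2176 (2586 left).
−366 (one year; includes Feb 29, 2176) → Jul 10, 2175 (2220 left).
−365 (one year) → Jul 10, 2174 (1855 left).
−365 (one year) → Jul 10, 2173 (1490 left).
−365 (one year) → Jul 10, 2172 (1125 left).
−366 (one year; includes Feb 29, 2172) → Jul 10, 2171 (759 left).
−365 (one year) → Jul 10, 2170 (394 left).
−10 → Jun 30, 2170 (end of Jun, 30 days; 384 left).
−30 → May 31, 2170 (end of May, 31 days; 354 left).
−31 → Apr 30, 2170 (end of Apr, 30 days; 323 left).
−30 → Mar 31, 2170 (end of Mar, 31 days; 293 left).
−31 → Feb 28, 2170 (end of Feb, 28 days; 262 left).
−28 → Jan 31, 2170 (end of Jan, 31 days; 234 left).
−31 → Dec 31, 2169 (end of Dec, 31 days; 203 left).
−31 → Nov 30, 2169 (end of Nov, 30 days; 172 left).
−30 → Oct 31, 2169 (end of Oct, 31 days; 142 left).
−31 → Sep 30, 2169 (end of Sep, 30 days; 111 left).
−30 → Aug 31, 2169 (end of Aug, 31 days; 81 left).
−31 → Jul 31, 2169 (end of Jul, 31 days; 50 left).
−31 → Jun 30, 2169 (end of Jun, 30 days; 19 left).
−19 → Jun 11, 2169.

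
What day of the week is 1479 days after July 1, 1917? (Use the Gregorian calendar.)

Jul 1, 1917 is a Sunday.
1479 mod 7 = 2, so 1479 days after a Sunday is Sunday + 2 = Tuesday.

Tuesday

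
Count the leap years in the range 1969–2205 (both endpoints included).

Multiples of 4 in [1969,2205]: 59.
Of those, multiples of 100: 3 (not leap unless ÷400).
Multiples of 400: 1.
Leap years = 59 − 3 + 1 = 57.

57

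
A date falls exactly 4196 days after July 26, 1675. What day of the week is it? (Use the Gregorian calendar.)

First find the weekday of Jul 26, 1675. Doomsday rule: the anchor day for the 1600s is Tuesday. For year 75: 75÷12 = 6 r 3, and 3÷4 = 0, so 6+3+0 = 9.
Tuesday + 9 ≡ Thursday — that's 1675's doomsday.
In July the doomsday date is Jul 11.
Jul 26 is 15 days after Jul 11; 15 mod 7 = 1, so Thursday + 1 = Friday.
4196 mod 7 = 3, so 4196 days after a Friday is Friday + 3 = Monday.

Monday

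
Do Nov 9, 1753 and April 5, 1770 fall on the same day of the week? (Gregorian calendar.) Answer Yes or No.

From Nov 9, 1753 to Apr 5, 1770 is 5991 days.
5991 mod 7 = 6, so they are different weekdays.
(Nov 9, 1753 is a Friday; Apr 5, 1770 is a Thursday.)

No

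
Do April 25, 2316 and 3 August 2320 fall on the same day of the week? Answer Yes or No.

From Apr 25, 2316 to Aug 3, 2320 is 1561 days.
1561 mod 7 = 0, so they are the same weekday.
(Apr 25, 2316 is a Tuesday; Aug 3, 2320 is a Tuesday.)

Yes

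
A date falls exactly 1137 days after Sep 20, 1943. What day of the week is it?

Thursday

Sep 20, 1943 is a Monday.
1137 mod 7 = 3, so 1137 days after a Monday is Monday + 3 = Thursday.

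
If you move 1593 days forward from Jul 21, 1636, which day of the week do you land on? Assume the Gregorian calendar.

Jul 21, 1636 is a Monday.
1593 mod 7 = 4, so 1593 days after a Monday is Monday + 4 = Friday.

Friday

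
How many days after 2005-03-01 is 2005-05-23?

Mar 1, 2005 → Apr 1, 2005: 31 days (March has 31).
Apr 1, 2005 → May 1, 2005: 30 days (April has 30).
May 1, 2005 → May 23, 2005: 22 days.
Total: 83 days.

83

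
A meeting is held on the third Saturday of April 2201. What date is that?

April 18, 2201

April 1, 2201 is a Wednesday.
The first Saturday is therefore April 4 (3 days later).
The third Saturday is 4 + 2×7 = April 18.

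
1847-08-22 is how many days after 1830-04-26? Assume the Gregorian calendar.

Apr 26, 1830 → Apr 26, 1831: 365 days.
Apr 26, 1831 → Apr 26, 1832: 366 days (Feb 29, 1832 is in that span).
Apr 26, 1832 → Apr 26, 1833: 365 days.
Apr 26, 1833 → Apr 26, 1834: 365 days.
Apr 26, 1834 → Apr 26, 1835: 365 days.
Apr 26, 1835 → Apr 26, 1836: 366 days (Feb 29, 1836 is in that span).
Apr 26, 1836 → Apr 26, 1837: 365 days.
Apr 26, 1837 → Apr 26, 1838: 365 days.
Apr 26, 1838 → Apr 26, 1839: 365 days.
Apr 26, 1839 → Apr 26, 1840: 366 days (Feb 29, 1840 is in that span).
Apr 26, 1840 → Apr 26, 1841: 365 days.
Apr 26, 1841 → Apr 26, 1842: 365 days.
Apr 26, 1842 → Apr 26, 1843: 365 days.
Apr 26, 1843 → Apr 26, 1844: 366 days (Feb 29, 1844 is in that span).
Apr 26, 1844 → Apr 26, 1845: 365 days.
Apr 26, 1845 → Apr 26, 1846: 365 days.
Apr 26, 1846 → Apr 26, 1847: 365 days.
Apr 26, 1847 → May 26, 1847: 30 days (April has 30).
May 26, 1847 → Jun 26, 1847: 31 days (May has 31).
Jun 26, 1847 → Jul 26, 1847: 30 days (June has 30).
Jul 26, 1847 → Aug 22, 1847: 27 days.
Total: 6327 days.

6327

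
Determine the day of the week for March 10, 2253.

Doomsday rule: the anchor day for the 2200s is Friday. For year 53: 53÷12 = 4 r 5, and 5÷4 = 1, so 4+5+1 = 10.
Friday + 10 ≡ Monday — that's 2253's doomsday.
In March the doomsday date is Mar 14.
Mar 10 is 4 days before Mar 14; 4 mod 7 = 4, so Monday − 4 = Thursday.

Thursday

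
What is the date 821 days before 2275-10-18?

July 19, 2273

−365 (one year) → Oct 18, 2274 (456 left).
−365 (one year) → Oct 18, 2273 (91 left).
−18 → Sep 30, 2273 (end of Sep, 30 days; 73 left).
−30 → Aug 31, 2273 (end of Aug, 31 days; 43 left).
−31 → Jul 31, 2273 (end of Jul, 31 days; 12 left).
−12 → Jul 19, 2273.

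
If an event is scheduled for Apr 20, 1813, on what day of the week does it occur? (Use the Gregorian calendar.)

Doomsday rule: the anchor day for the 1800s is Friday. For year 13: 13÷12 = 1 r 1, and 1÷4 = 0, so 1+1+0 = 2.
Friday + 2 ≡ Sunday — that's 1813's doomsday.
In April the doomsday date is Apr 4.
Apr 20 is 16 days after Apr 4; 16 mod 7 = 2, so Sunday + 2 = Tuesday.

Tuesday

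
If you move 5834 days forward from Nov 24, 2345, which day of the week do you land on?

Tuesday

First find the weekday of Nov 24, 2345. Doomsday rule: the anchor day for the 2300s is Wednesday. For year 45: 45÷12 = 3 r 9, and 9÷4 = 2, so 3+9+2 = 14.
Wednesday + 14 ≡ Wednesday — that's 2345's doomsday.
In November the doomsday date is Nov 7.
Nov 24 is 17 days after Nov 7; 17 mod 7 = 3, so Wednesday + 3 = Saturday.
5834 mod 7 = 3, so 5834 days after a Saturday is Saturday + 3 = Tuesday.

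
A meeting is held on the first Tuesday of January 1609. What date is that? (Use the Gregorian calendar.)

January 6, 1609

January 1, 1609 is a Thursday.
The first Tuesday is therefore January 6 (5 days later).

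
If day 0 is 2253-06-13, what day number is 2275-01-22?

Jun 13, 2253 → Jun 13, 2254: 365 days.
Jun 13, 2254 → Jun 13, 2255: 365 days.
Jun 13, 2255 → Jun 13, 2256: 366 days (Feb 29, 2256 is in that span).
Jun 13, 2256 → Jun 13, 2257: 365 days.
Jun 13, 2257 → Jun 13, 2258: 365 days.
Jun 13, 2258 → Jun 13, 2259: 365 days.
Jun 13, 2259 → Jun 13, 2260: 366 days (Feb 29, 2260 is in that span).
Jun 13, 2260 → Jun 13, 2261: 365 days.
Jun 13, 2261 → Jun 13, 2262: 365 days.
Jun 13, 2262 → Jun 13, 2263: 365 days.
Jun 13, 2263 → Jun 13, 2264: 366 days (Feb 29, 2264 is in that span).
Jun 13, 2264 → Jun 13, 2265: 365 days.
Jun 13, 2265 → Jun 13, 2266: 365 days.
Jun 13, 2266 → Jun 13, 2267: 365 days.
Jun 13, 2267 → Jun 13, 2268: 366 days (Feb 29, 2268 is in that span).
Jun 13, 2268 → Jun 13, 2269: 365 days.
Jun 13, 2269 → Jun 13, 2270: 365 days.
Jun 13, 2270 → Jun 13, 2271: 365 days.
Jun 13, 2271 → Jun 13, 2272: 366 days (Feb 29, 2272 is in that span).
Jun 13, 2272 → Jun 13, 2273: 365 days.
Jun 13, 2273 → Jun 13, 2274: 365 days.
Jun 13, 2274 → Jul 13, 2274: 30 days (June has 30).
Jul 13, 2274 → Aug 13, 2274: 31 days (July has 31).
Aug 13, 2274 → Sep 13, 2274: 31 days (August has 31).
Sep 13, 2274 → Oct 13, 2274: 30 days (September has 30).
Oct 13, 2274 → Nov 13, 2274: 31 days (October has 31).
Nov 13, 2274 → Dec 13, 2274: 30 days (November has 30).
Dec 13, 2274 → Jan 13, 2275: 31 days (December has 31).
Jan 13, 2275 → Jan 22, 2275: 9 days.
Total: 7893 days.

7893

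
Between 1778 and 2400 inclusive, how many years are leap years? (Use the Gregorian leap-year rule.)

Multiples of 4 in [1778,2400]: 156.
Of those, multiples of 100: 7 (not leap unless ÷400).
Multiples of 400: 2.
Leap years = 156 − 7 + 2 = 151.

151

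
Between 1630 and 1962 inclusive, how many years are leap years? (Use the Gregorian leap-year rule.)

Multiples of 4 in [1630,1962]: 83.
Of those, multiples of 100: 3 (not leap unless ÷400).
Multiples of 400: 0.
Leap years = 83 − 3 + 0 = 80.

80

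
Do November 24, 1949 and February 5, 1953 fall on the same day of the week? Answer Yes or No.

From Nov 24, 1949 to Feb 5, 1953 is 1169 days.
1169 mod 7 = 0, so they are the same weekday.
(Nov 24, 1949 is a Thursday; Feb 5, 1953 is a Thursday.)

Yes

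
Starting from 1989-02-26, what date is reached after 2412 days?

October 5, 1995

+365 (one year) → Feb 26, 1990 (2047 left).
+365 (one year) → Feb 26, 1991 (1682 left).
+365 (one year) → Feb 26, 1992 (1317 left).
+366 (one year; includes Feb 29, 1992) → Feb 26, 1993 (951 left).
+365 (one year) → Feb 26, 1994 (586 left).
+365 (one year) → Feb 26, 1995 (221 left).
Feb has 28 days: +3 → Mar 1, 1995 (218 left).
Mar has 31 days: +31 → Apr 1, 1995 (187 left).
Apr has 30 days: +30 → May 1, 1995 (157 left).
May has 31 days: +31 → Jun 1, 1995 (126 left).
Jun has 30 days: +30 → Jul 1, 1995 (96 left).
Jul has 31 days: +31 → Aug 1, 1995 (65 left).
Aug has 31 days: +31 → Sep 1, 1995 (34 left).
Sep has 30 days: +30 → Oct 1, 1995 (4 left).
+4 → Oct 5, 1995.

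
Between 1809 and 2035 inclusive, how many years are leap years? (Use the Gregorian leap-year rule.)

55

Multiples of 4 in [1809,2035]: 56.
Of those, multiples of 100: 2 (not leap unless ÷400).
Multiples of 400: 1.
Leap years = 56 − 2 + 1 = 55.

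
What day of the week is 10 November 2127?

Doomsday rule: the anchor day for the 2100s is Sunday. For year 27: 27÷12 = 2 r 3, and 3÷4 = 0, so 2+3+0 = 5.
Sunday + 5 ≡ Friday — that's 2127's doomsday.
In November the doomsday date is Nov 7.
Nov 10 is 3 days after Nov 7; 3 mod 7 = 3, so Friday + 3 = Monday.

Monday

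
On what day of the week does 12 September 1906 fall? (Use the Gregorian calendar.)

Doomsday rule: the anchor day for the 1900s is Wednesday. For year 06: 6÷12 = 0 r 6, and 6÷4 = 1, so 0+6+1 = 7.
Wednesday + 7 ≡ Wednesday — that's 1906's doomsday.
In September the doomsday date is Sep 5.
Sep 12 is 7 days after Sep 5; 7 mod 7 = 0, so Wednesday + 0 = Wednesday.

Wednesday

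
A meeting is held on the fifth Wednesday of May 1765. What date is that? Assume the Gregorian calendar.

May 1, 1765 is a Wednesday.
The first Wednesday is therefore May 1 (same day).
The fifth Wednesday is 1 + 4×7 = May 29.

May 29, 1765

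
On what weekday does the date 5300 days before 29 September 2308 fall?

Monday

Sep 29, 2308 is a Tuesday.
5300 mod 7 = 1, so 5300 days before a Tuesday is Tuesday − 1 = Monday.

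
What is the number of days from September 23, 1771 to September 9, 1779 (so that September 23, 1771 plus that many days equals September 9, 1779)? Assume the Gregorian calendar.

Sep 23, 1771 → Sep 23, 1772: 366 days (Feb 29, 1772 is in that span).
Sep 23, 1772 → Sep 23, 1773: 365 days.
Sep 23, 1773 → Sep 23, 1774: 365 days.
Sep 23, 1774 → Sep 23, 1775: 365 days.
Sep 23, 1775 → Sep 23, 1776: 366 days (Feb 29, 1776 is in that span).
Sep 23, 1776 → Sep 23, 1777: 365 days.
Sep 23, 1777 → Sep 23, 1778: 365 days.
Sep 23, 1778 → Oct 23, 1778: 30 days (September has 30).
Oct 23, 1778 → Nov 23, 1778: 31 days (October has 31).
Nov 23, 1778 → Dec 23, 1778: 30 days (November has 30).
Dec 23, 1778 → Jan 23, 1779: 31 days (December has 31).
Jan 23, 1779 → Feb 23, 1779: 31 days (January has 31).
Feb 23, 1779 → Mar 23, 1779: 28 days (February has 28).
Mar 23, 1779 → Apr 23, 1779: 31 days (March has 31).
Apr 23, 1779 → May 23, 1779: 30 days (April has 30).
May 23, 1779 → Jun 23, 1779: 31 days (May has 31).
Jun 23, 1779 → Jul 23, 1779: 30 days (June has 30).
Jul 23, 1779 → Aug 23, 1779: 31 days (July has 31).
Aug 23, 1779 → Sep 9, 1779: 17 days.
Total: 2908 days.

2908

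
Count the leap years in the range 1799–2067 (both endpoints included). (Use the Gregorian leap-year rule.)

Multiples of 4 in [1799,2067]: 67.
Of those, multiples of 100: 3 (not leap unless ÷400).
Multiples of 400: 1.
Leap years = 67 − 3 + 1 = 65.

65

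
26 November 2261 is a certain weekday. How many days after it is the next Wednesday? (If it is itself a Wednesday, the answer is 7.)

Nov 26, 2261 is a Tuesday.
From Tuesday to the next Wednesday is 1 day.

1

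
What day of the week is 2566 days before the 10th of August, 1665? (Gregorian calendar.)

Thursday

First find the weekday of Aug 10, 1665. Doomsday rule: the anchor day for the 1600s is Tuesday. For year 65: 65÷12 = 5 r 5, and 5÷4 = 1, so 5+5+1 = 11.
Tuesday + 11 ≡ Saturday — that's 1665's doomsday.
In August the doomsday date is Aug 8.
Aug 10 is 2 days after Aug 8; 2 mod 7 = 2, so Saturday + 2 = Monday.
2566 mod 7 = 4, so 2566 days before a Monday is Monday − 4 = Thursday.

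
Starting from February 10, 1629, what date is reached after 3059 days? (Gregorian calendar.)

+365 (one year) → Feb 10, 1630 (2694 left).
+365 (one year) → Feb 10, 1631 (2329 left).
+365 (one year) → Feb 10, 1632 (1964 left).
+366 (one year; includes Feb 29, 1632) → Feb 10, 1633 (1598 left).
+365 (one year) → Feb 10, 1634 (1233 left).
+365 (one year) → Feb 10, 1635 (868 left).
+365 (one year) → Feb 10, 1636 (503 left).
+366 (one year; includes Feb 29, 1636) → Feb 10, 1637 (137 left).
Feb has 28 days: +19 → Mar 1, 1637 (118 left).
Mar has 31 days: +31 → Apr 1, 1637 (87 left).
Apr has 30 days: +30 → May 1, 1637 (57 left).
May has 31 days: +31 → Jun 1, 1637 (26 left).
+26 → Jun 27, 1637.

June 27, 1637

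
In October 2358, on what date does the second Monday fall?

October 13, 2358

October 1, 2358 is a Wednesday.
The first Monday is therefore October 6 (5 days later).
The second Monday is 6 + 1×7 = October 13.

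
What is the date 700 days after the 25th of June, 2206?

+365 (one year) → Jun 25, 2207 (335 left).
Jun has 30 days: +6 → Jul 1, 2207 (329 left).
Jul has 31 days: +31 → Aug 1, 2207 (298 left).
Aug has 31 days: +31 → Sep 1, 2207 (267 left).
Sep has 30 days: +30 → Oct 1, 2207 (237 left).
Oct has 31 days: +31 → Nov 1, 2207 (206 left).
Nov has 30 days: +30 → Dec 1, 2207 (176 left).
Dec has 31 days: +31 → Jan 1, 2208 (145 left).
Jan has 31 days: +31 → Feb 1, 2208 (114 left).
Feb has 29 days: +29 → Mar 1, 2208 (85 left).
Mar has 31 days: +31 → Apr 1, 2208 (54 left).
Apr has 30 days: +30 → May 1, 2208 (24 left).
+24 → May 25, 2208.

May 25, 2208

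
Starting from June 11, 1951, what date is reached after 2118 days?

March 29, 1957

+366 (one year; includes Feb 29, 1952) → Jun 11, 1952 (1752 left).
+365 (one year) → Jun 11, 1953 (1387 left).
+365 (one year) → Jun 11, 1954 (1022 left).
+365 (one year) → Jun 11, 1955 (657 left).
+366 (one year; includes Feb 29, 1956) → Jun 11, 1956 (291 left).
Jun has 30 days: +20 → Jul 1, 1956 (271 left).
Jul has 31 days: +31 → Aug 1, 1956 (240 left).
Aug has 31 days: +31 → Sep 1, 1956 (209 left).
Sep has 30 days: +30 → Oct 1, 1956 (179 left).
Oct has 31 days: +31 → Nov 1, 1956 (148 left).
Nov has 30 days: +30 → Dec 1, 1956 (118 left).
Dec has 31 days: +31 → Jan 1, 1957 (87 left).
Jan has 31 days: +31 → Feb 1, 1957 (56 left).
Feb has 28 days: +28 → Mar 1, 1957 (28 left).
+28 → Mar 29, 1957.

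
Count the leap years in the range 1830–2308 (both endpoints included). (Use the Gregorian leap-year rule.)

116

Multiples of 4 in [1830,2308]: 120.
Of those, multiples of 100: 5 (not leap unless ÷400).
Multiples of 400: 1.
Leap years = 120 − 5 + 1 = 116.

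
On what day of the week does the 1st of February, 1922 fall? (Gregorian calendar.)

Wednesday

January 1, 1922 is a Sunday.
Jan 1, 1922 → Feb 1, 1922: 31 days.
Total: 31 days.
31 mod 7 = 3, so Sunday + 3 = Wednesday.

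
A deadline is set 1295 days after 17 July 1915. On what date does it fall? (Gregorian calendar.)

February 1, 1919

+366 (one year; includes Feb 29, 1916) → Jul 17, 1916 (929 left).
+365 (one year) → Jul 17, 1917 (564 left).
+365 (one year) → Jul 17, 1918 (199 left).
Jul has 31 days: +15 → Aug 1, 1918 (184 left).
Aug has 31 days: +31 → Sep 1, 1918 (153 left).
Sep has 30 days: +30 → Oct 1, 1918 (123 left).
Oct has 31 days: +31 → Nov 1, 1918 (92 left).
Nov has 30 days: +30 → Dec 1, 1918 (62 left).
Dec has 31 days: +31 → Jan 1, 1919 (31 left).
Jan has 31 days: +31 → Feb 1, 1919 (0 left).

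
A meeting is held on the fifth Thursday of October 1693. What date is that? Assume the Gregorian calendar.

October 29, 1693

October 1, 1693 is a Thursday.
The first Thursday is therefore October 1 (same day).
The fifth Thursday is 1 + 4×7 = October 29.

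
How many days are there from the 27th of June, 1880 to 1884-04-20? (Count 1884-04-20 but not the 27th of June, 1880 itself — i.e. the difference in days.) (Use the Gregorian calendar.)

Jun 27, 1880 → Jun 27, 1881: 365 days.
Jun 27, 1881 → Jun 27, 1882: 365 days.
Jun 27, 1882 → Jun 27, 1883: 365 days.
Jun 27, 1883 → Jul 27, 1883: 30 days (June has 30).
Jul 27, 1883 → Aug 27, 1883: 31 days (July has 31).
Aug 27, 1883 → Sep 27, 1883: 31 days (August has 31).
Sep 27, 1883 → Oct 27, 1883: 30 days (September has 30).
Oct 27, 1883 → Nov 27, 1883: 31 days (October has 31).
Nov 27, 1883 → Dec 27, 1883: 30 days (November has 30).
Dec 27, 1883 → Jan 27, 1884: 31 days (December has 31).
Jan 27, 1884 → Feb 27, 1884: 31 days (January has 31).
Feb 27, 1884 → Mar 27, 1884: 29 days (February has 29).
Mar 27, 1884 → Apr 20, 1884: 24 days.
Total: 1393 days.

1393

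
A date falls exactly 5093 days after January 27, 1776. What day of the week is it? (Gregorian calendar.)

Wednesday

Jan 27, 1776 is a Saturday.
5093 mod 7 = 4, so 5093 days after a Saturday is Saturday + 4 = Wednesday.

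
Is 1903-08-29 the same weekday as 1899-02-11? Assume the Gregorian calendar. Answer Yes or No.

Yes

From Feb 11, 1899 to Aug 29, 1903 is 1659 days.
1659 mod 7 = 0, so they are the same weekday.
(Feb 11, 1899 is a Saturday; Aug 29, 1903 is a Saturday.)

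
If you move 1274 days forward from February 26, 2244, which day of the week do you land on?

Feb 26, 2244 is a Monday.
1274 mod 7 = 0, so 1274 days after a Monday is Monday + 0 = Monday.

Monday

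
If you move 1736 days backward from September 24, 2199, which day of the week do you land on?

Tuesday

Sep 24, 2199 is a Tuesday.
1736 mod 7 = 0, so 1736 days before a Tuesday is Tuesday − 0 = Tuesday.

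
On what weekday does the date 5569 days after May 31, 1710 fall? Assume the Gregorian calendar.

First find the weekday of May 31, 1710. Doomsday rule: the anchor day for the 1700s is Sunday. For year 10: 10÷12 = 0 r 10, and 10÷4 = 2, so 0+10+2 = 12.
Sunday + 12 ≡ Friday — that's 1710's doomsday.
In May the doomsday date is May 9.
May 31 is 22 days after May 9; 22 mod 7 = 1, so Friday + 1 = Saturday.
5569 mod 7 = 4, so 5569 days after a Saturday is Saturday + 4 = Wednesday.

Wednesday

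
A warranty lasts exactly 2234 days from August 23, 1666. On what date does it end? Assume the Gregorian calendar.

+365 (one year) → Aug 23, 1667 (1869 left).
+366 (one year; includes Feb 29, 1668) → Aug 23, 1668 (1503 left).
+365 (one year) → Aug 23, 1669 (1138 left).
+365 (one year) → Aug 23, 1670 (773 left).
+365 (one year) → Aug 23, 1671 (408 left).
+366 (one year; includes Feb 29, 1672) → Aug 23, 1672 (42 left).
Aug has 31 days: +9 → Sep 1, 1672 (33 left).
Sep has 30 days: +30 → Oct 1, 1672 (3 left).
+3 → Oct 4, 1672.

October 4, 1672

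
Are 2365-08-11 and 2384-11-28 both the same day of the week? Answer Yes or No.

From Aug 11, 2365 to Nov 28, 2384 is 7049 days.
7049 mod 7 = 0, so they are the same weekday.
(Aug 11, 2365 is a Wednesday; Nov 28, 2384 is a Wednesday.)

Yes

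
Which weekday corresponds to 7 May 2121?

Wednesday

January 1, 2121 is a Wednesday.
Jan 1, 2121 → Feb 1, 2121: 31 days (January has 31).
Feb 1, 2121 → Mar 1, 2121: 28 days (February has 28).
Mar 1, 2121 → Apr 1, 2121: 31 days (March has 31).
Apr 1, 2121 → May 1, 2121: 30 days (April has 30).
May 1, 2121 → May 7, 2121: 6 days.
Total: 126 days.
126 mod 7 = 0, so Wednesday + 0 = Wednesday.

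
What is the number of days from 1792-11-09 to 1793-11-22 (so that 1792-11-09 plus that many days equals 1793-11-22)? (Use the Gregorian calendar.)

378

Nov 9, 1792 → Dec 9, 1792: 30 days (November has 30).
Dec 9, 1792 → Jan 9, 1793: 31 days (December has 31).
Jan 9, 1793 → Feb 9, 1793: 31 days (January has 31).
Feb 9, 1793 → Mar 9, 1793: 28 days (February has 28).
Mar 9, 1793 → Apr 9, 1793: 31 days (March has 31).
Apr 9, 1793 → May 9, 1793: 30 days (April has 30).
May 9, 1793 → Jun 9, 1793: 31 days (May has 31).
Jun 9, 1793 → Jul 9, 1793: 30 days (June has 30).
Jul 9, 1793 → Aug 9, 1793: 31 days (July has 31).
Aug 9, 1793 → Sep 9, 1793: 31 days (August has 31).
Sep 9, 1793 → Oct 9, 1793: 30 days (September has 30).
Oct 9, 1793 → Nov 9, 1793: 31 days (October has 31).
Nov 9, 1793 → Nov 22, 1793: 13 days.
Total: 378 days.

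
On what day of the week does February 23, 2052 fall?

Friday

Doomsday rule: the anchor day for the 2000s is Tuesday. For year 52: 52÷12 = 4 r 4, and 4÷4 = 1, so 4+4+1 = 9.
Tuesday + 9 ≡ Thursday — that's 2052's doomsday.
In February the doomsday date is Feb 29 (2052 is a leap year (divisible by 4)).
Feb 23 is 6 days before Feb 29; 6 mod 7 = 6, so Thursday − 6 = Friday.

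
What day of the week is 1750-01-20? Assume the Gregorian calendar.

Doomsday rule: the anchor day for the 1700s is Sunday. For year 50: 50÷12 = 4 r 2, and 2÷4 = 0, so 4+2+0 = 6.
Sunday + 6 ≡ Saturday — that's 1750's doomsday.
In January the doomsday date is Jan 3 (1750 is not a leap year).
Jan 20 is 17 days after Jan 3; 17 mod 7 = 3, so Saturday + 3 = Tuesday.

Tuesday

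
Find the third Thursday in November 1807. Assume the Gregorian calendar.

November 19, 1807

November 1, 1807 is a Sunday.
The first Thursday is therefore November 5 (4 days later).
The third Thursday is 5 + 2×7 = November 19.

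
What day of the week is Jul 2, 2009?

Thursday

Doomsday rule: the anchor day for the 2000s is Tuesday. For year 09: 9÷12 = 0 r 9, and 9÷4 = 2, so 0+9+2 = 11.
Tuesday + 11 ≡ Saturday — that's 2009's doomsday.
In July the doomsday date is Jul 11.
Jul 2 is 9 days before Jul 11; 9 mod 7 = 2, so Saturday − 2 = Thursday.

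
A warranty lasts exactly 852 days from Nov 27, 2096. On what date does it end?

March 29, 2099

+365 (one year) → Nov 27, 2097 (487 left).
+365 (one year) → Nov 27, 2098 (122 left).
Nov has 30 days: +4 → Dec 1, 2098 (118 left).
Dec has 31 days: +31 → Jan 1, 2099 (87 left).
Jan has 31 days: +31 → Feb 1, 2099 (56 left).
Feb has 28 days: +28 → Mar 1, 2099 (28 left).
+28 → Mar 29, 2099.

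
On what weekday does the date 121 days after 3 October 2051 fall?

Thursday

First find the weekday of Oct 3, 2051. Doomsday rule: the anchor day for the 2000s is Tuesday. For year 51: 51÷12 = 4 r 3, and 3÷4 = 0, so 4+3+0 = 7.
Tuesday + 7 ≡ Tuesday — that's 2051's doomsday.
In October the doomsday date is Oct 10.
Oct 3 is 7 days before Oct 10; 7 mod 7 = 0, so Tuesday − 0 = Tuesday.
121 mod 7 = 2, so 121 days after a Tuesday is Tuesday + 2 = Thursday.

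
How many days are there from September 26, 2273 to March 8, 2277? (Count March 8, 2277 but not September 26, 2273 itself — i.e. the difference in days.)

1259

Sep 26, 2273 → Sep 26, 2274: 365 days.
Sep 26, 2274 → Sep 26, 2275: 365 days.
Sep 26, 2275 → Sep 26, 2276: 366 days (Feb 29, 2276 is in that span).
Sep 26, 2276 → Oct 26, 2276: 30 days (September has 30).
Oct 26, 2276 → Nov 26, 2276: 31 days (October has 31).
Nov 26, 2276 → Dec 26, 2276: 30 days (November has 30).
Dec 26, 2276 → Jan 26, 2277: 31 days (December has 31).
Jan 26, 2277 → Feb 26, 2277: 31 days (January has 31).
Feb 26, 2277 → Mar 8, 2277: 10 days.
Total: 1259 days.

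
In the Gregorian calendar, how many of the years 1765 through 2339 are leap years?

138

Multiples of 4 in [1765,2339]: 143.
Of those, multiples of 100: 6 (not leap unless ÷400).
Multiples of 400: 1.
Leap years = 143 − 6 + 1 = 138.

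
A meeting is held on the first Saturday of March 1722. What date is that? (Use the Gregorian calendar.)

March 1, 1722 is a Sunday.
The first Saturday is therefore March 7 (6 days later).

March 7, 1722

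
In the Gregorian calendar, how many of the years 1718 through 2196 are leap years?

117

Multiples of 4 in [1718,2196]: 120.
Of those, multiples of 100: 4 (not leap unless ÷400).
Multiples of 400: 1.
Leap years = 120 − 4 + 1 = 117.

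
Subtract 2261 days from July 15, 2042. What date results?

−365 (one year) → Jul 15, 2041 (1896 left).
−365 (one year) → Jul 15, 2040 (1531 left).
−366 (one year; includes Feb 29, 2040) → Jul 15, 2039 (1165 left).
−365 (one year) → Jul 15, 2038 (800 left).
−365 (one year) → Jul 15, 2037 (435 left).
−365 (one year) → Jul 15, 2036 (70 left).
−15 → Jun 30, 2036 (end of Jun, 30 days; 55 left).
−30 → May 31, 2036 (end of May, 31 days; 25 left).
−25 → May 6, 2036.

May 6, 2036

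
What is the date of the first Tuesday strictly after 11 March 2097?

March 12, 2097

Mar 11, 2097 is a Monday.
From Monday to the next Tuesday is 1 day.
Mar 11, 2097 + 1 = Mar 12, 2097.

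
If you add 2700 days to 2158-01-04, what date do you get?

May 27, 2165

+365 (one year) → Jan 4, 2159 (2335 left).
+365 (one year) → Jan 4, 2160 (1970 left).
+366 (one year; includes Feb 29, 2160) → Jan 4, 2161 (1604 left).
+365 (one year) → Jan 4, 2162 (1239 left).
+365 (one year) → Jan 4, 2163 (874 left).
+365 (one year) → Jan 4, 2164 (509 left).
+366 (one year; includes Feb 29, 2164) → Jan 4, 2165 (143 left).
Jan has 31 days: +28 → Feb 1, 2165 (115 left).
Feb has 28 days: +28 → Mar 1, 2165 (87 left).
Mar has 31 days: +31 → Apr 1, 2165 (56 left).
Apr has 30 days: +30 → May 1, 2165 (26 left).
+26 → May 27, 2165.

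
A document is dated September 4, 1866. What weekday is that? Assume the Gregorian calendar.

Tuesday

Doomsday rule: the anchor day for the 1800s is Friday. For year 66: 66÷12 = 5 r 6, and 6÷4 = 1, so 5+6+1 = 12.
Friday + 12 ≡ Wednesday — that's 1866's doomsday.
In September the doomsday date is Sep 5.
Sep 4 is 1 day before Sep 5; 1 mod 7 = 1, so Wednesday − 1 = Tuesday.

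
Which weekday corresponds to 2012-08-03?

Friday

Doomsday rule: the anchor day for the 2000s is Tuesday. For year 12: 12÷12 = 1 r 0, and 0÷4 = 0, so 1+0+0 = 1.
Tuesday + 1 ≡ Wednesday — that's 2012's doomsday.
In August the doomsday date is Aug 8.
Aug 3 is 5 days before Aug 8; 5 mod 7 = 5, so Wednesday − 5 = Friday.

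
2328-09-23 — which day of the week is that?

Doomsday rule: the anchor day for the 2300s is Wednesday. For year 28: 28÷12 = 2 r 4, and 4÷4 = 1, so 2+4+1 = 7.
Wednesday + 7 ≡ Wednesday — that's 2328's doomsday.
In September the doomsday date is Sep 5.
Sep 23 is 18 days after Sep 5; 18 mod 7 = 4, so Wednesday + 4 = Sunday.

Sunday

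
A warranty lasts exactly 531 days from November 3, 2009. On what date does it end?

April 18, 2011

+365 (one year) → Nov 3, 2010 (166 left).
Nov has 30 days: +28 → Dec 1, 2010 (138 left).
Dec has 31 days: +31 → Jan 1, 2011 (107 left).
Jan has 31 days: +31 → Feb 1, 2011 (76 left).
Feb has 28 days: +28 → Mar 1, 2011 (48 left).
Mar has 31 days: +31 → Apr 1, 2011 (17 left).
+17 → Apr 18, 2011.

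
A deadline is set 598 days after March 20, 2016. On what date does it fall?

+365 (one year) → Mar 20, 2017 (233 left).
Mar has 31 days: +12 → Apr 1, 2017 (221 left).
Apr has 30 days: +30 → May 1, 2017 (191 left).
May has 31 days: +31 → Jun 1, 2017 (160 left).
Jun has 30 days: +30 → Jul 1, 2017 (130 left).
Jul has 31 days: +31 → Aug 1, 2017 (99 left).
Aug has 31 days: +31 → Sep 1, 2017 (68 left).
Sep has 30 days: +30 → Oct 1, 2017 (38 left).
Oct has 31 days: +31 → Nov 1, 2017 (7 left).
+7 → Nov 8, 2017.

November 8, 2017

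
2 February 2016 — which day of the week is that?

Tuesday

Doomsday rule: the anchor day for the 2000s is Tuesday. For year 16: 16÷12 = 1 r 4, and 4÷4 = 1, so 1+4+1 = 6.
Tuesday + 6 ≡ Monday — that's 2016's doomsday.
In February the doomsday date is Feb 29 (2016 is a leap year (divisible by 4)).
Feb 2 is 27 days before Feb 29; 27 mod 7 = 6, so Monday − 6 = Tuesday.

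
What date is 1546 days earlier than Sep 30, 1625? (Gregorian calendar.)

−365 (one year) → Sep 30, 1624 (1181 left).
−366 (one year; includes Feb 29, 1624) → Sep 30, 1623 (815 left).
−365 (one year) → Sep 30, 1622 (450 left).
−365 (one year) → Sep 30, 1621 (85 left).
−30 → Aug 31, 1621 (end of Aug, 31 days; 55 left).
−31 → Jul 31, 1621 (end of Jul, 31 days; 24 left).
−24 → Jul 7, 1621.

July 7, 1621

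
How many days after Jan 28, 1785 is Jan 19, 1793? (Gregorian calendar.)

2913

Jan 28, 1785 → Jan 28, 1786: 365 days.
Jan 28, 1786 → Jan 28, 1787: 365 days.
Jan 28, 1787 → Jan 28, 1788: 365 days.
Jan 28, 1788 → Jan 28, 1789: 366 days (Feb 29, 1788 is in that span).
Jan 28, 1789 → Jan 28, 1790: 365 days.
Jan 28, 1790 → Jan 28, 1791: 365 days.
Jan 28, 1791 → Jan 28, 1792: 365 days.
Jan 28, 1792 → Feb 28, 1792: 31 days (January has 31).
Feb 28, 1792 → Mar 28, 1792: 29 days (February has 29).
Mar 28, 1792 → Apr 28, 1792: 31 days (March has 31).
Apr 28, 1792 → May 28, 1792: 30 days (April has 30).
May 28, 1792 → Jun 28, 1792: 31 days (May has 31).
Jun 28, 1792 → Jul 28, 1792: 30 days (June has 30).
Jul 28, 1792 → Aug 28, 1792: 31 days (July has 31).
Aug 28, 1792 → Sep 28, 1792: 31 days (August has 31).
Sep 28, 1792 → Oct 28, 1792: 30 days (September has 30).
Oct 28, 1792 → Nov 28, 1792: 31 days (October has 31).
Nov 28, 1792 → Dec 28, 1792: 30 days (November has 30).
Dec 28, 1792 → Jan 19, 1793: 22 days.
Total: 2913 days.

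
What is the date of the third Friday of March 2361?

March 17, 2361

March 1, 2361 is a Wednesday.
The first Friday is therefore March 3 (2 days later).
The third Friday is 3 + 2×7 = March 17.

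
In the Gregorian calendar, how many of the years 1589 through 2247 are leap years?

159

Multiples of 4 in [1589,2247]: 164.
Of those, multiples of 100: 7 (not leap unless ÷400).
Multiples of 400: 2.
Leap years = 164 − 7 + 2 = 159.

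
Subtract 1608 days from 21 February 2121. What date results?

−366 (one year; includes Feb 29, 2120) → Feb 21, 2120 (1242 left).
−365 (one year) → Feb 21, 2119 (877 left).
−365 (one year) → Feb 21, 2118 (512 left).
−365 (one year) → Feb 21, 2117 (147 left).
−21 → Jan 31, 2117 (end of Jan, 31 days; 126 left).
−31 → Dec 31, 2116 (end of Dec, 31 days; 95 left).
−31 → Nov 30, 2116 (end of Nov, 30 days; 64 left).
−30 → Oct 31, 2116 (end of Oct, 31 days; 34 left).
−31 → Sep 30, 2116 (end of Sep, 30 days; 3 left).
−3 → Sep 27, 2116.

September 27, 2116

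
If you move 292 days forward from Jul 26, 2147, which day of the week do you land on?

Jul 26, 2147 is a Wednesday.
292 mod 7 = 5, so 292 days after a Wednesday is Wednesday + 5 = Monday.

Monday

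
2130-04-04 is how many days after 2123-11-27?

Nov 27, 2123 → Nov 27, 2124: 366 days (Feb 29, 2124 is in that span).
Nov 27, 2124 → Nov 27, 2125: 365 days.
Nov 27, 2125 → Nov 27, 2126: 365 days.
Nov 27, 2126 → Nov 27, 2127: 365 days.
Nov 27, 2127 → Nov 27, 2128: 366 days (Feb 29, 2128 is in that span).
Nov 27, 2128 → Nov 27, 2129: 365 days.
Nov 27, 2129 → Dec 27, 2129: 30 days (November has 30).
Dec 27, 2129 → Jan 27, 2130: 31 days (December has 31).
Jan 27, 2130 → Feb 27, 2130: 31 days (January has 31).
Feb 27, 2130 → Mar 27, 2130: 28 days (February has 28).
Mar 27, 2130 → Apr 4, 2130: 8 days.
Total: 2320 days.

2320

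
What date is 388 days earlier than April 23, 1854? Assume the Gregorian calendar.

−23 → Mar 31, 1854 (end of Mar, 31 days; 365 left).
−31 → Feb 28, 1854 (end of Feb, 28 days; 334 left).
−28 → Jan 31, 1854 (end of Jan, 31 days; 306 left).
−31 → Dec 31, 1853 (end of Dec, 31 days; 275 left).
−31 → Nov 30, 1853 (end of Nov, 30 days; 244 left).
−30 → Oct 31, 1853 (end of Oct, 31 days; 214 left).
−31 → Sep 30, 1853 (end of Sep, 30 days; 183 left).
−30 → Aug 31, 1853 (end of Aug, 31 days; 153 left).
−31 → Jul 31, 1853 (end of Jul, 31 days; 122 left).
−31 → Jun 30, 1853 (end of Jun, 30 days; 91 left).
−30 → May 31, 1853 (end of May, 31 days; 61 left).
−31 → Apr 30, 1853 (end of Apr, 30 days; 30 left).
−30 → Mar 31, 1853 (end of Mar, 31 days; 0 left).

March 31, 1853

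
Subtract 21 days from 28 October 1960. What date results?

−21 → Oct 7, 1960.

October 7, 1960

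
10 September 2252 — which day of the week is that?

Doomsday rule: the anchor day for the 2200s is Friday. For year 52: 52÷12 = 4 r 4, and 4÷4 = 1, so 4+4+1 = 9.
Friday + 9 ≡ Sunday — that's 2252's doomsday.
In September the doomsday date is Sep 5.
Sep 10 is 5 days after Sep 5; 5 mod 7 = 5, so Sunday + 5 = Friday.

Friday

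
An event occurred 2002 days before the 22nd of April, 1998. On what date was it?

−365 (one year) → Apr 22, 1997 (1637 left).
−365 (one year) → Apr 22, 1996 (1272 left).
−366 (one year; includes Feb 29, 1996) → Apr 22, 1995 (906 left).
−365 (one year) → Apr 22, 1994 (541 left).
−365 (one year) → Apr 22, 1993 (176 left).
−22 → Mar 31, 1993 (end of Mar, 31 days; 154 left).
−31 → Feb 28, 1993 (end of Feb, 28 days; 123 left).
−28 → Jan 31, 1993 (end of Jan, 31 days; 95 left).
−31 → Dec 31, 1992 (end of Dec, 31 days; 64 left).
−31 → Nov 30, 1992 (end of Nov, 30 days; 33 left).
−30 → Oct 31, 1992 (end of Oct, 31 days; 3 left).
−3 → Oct 28, 1992.

October 28, 1992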